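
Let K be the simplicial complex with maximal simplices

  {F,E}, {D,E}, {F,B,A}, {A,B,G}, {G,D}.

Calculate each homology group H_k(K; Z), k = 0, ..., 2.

We work with the vertex ordering A < B < D < E < F < G. The simplices of K, each written with vertices in increasing order, are:

  0-simplices (6): A, B, D, E, F, G
  1-simplices (8): AB, AF, AG, BF, BG, DE, DG, EF
  2-simplices (2): ABF, ABG

Hence C_0 ≅ Z^6, C_1 ≅ Z^8, C_2 ≅ Z^2.

The boundary map ∂_1: C_1 → C_0 sends each edge [p,q] (with p < q) to q − p. For instance
  ∂AF = F − A.
As a 6×8 matrix over Z this has rank 5, with invariant factors (1,1,1,1,1).

∂_2: C_2 → C_1 acts by ∂[p,q,r] = [q,r] − [p,r] + [p,q]. For instance
  ∂ABF = BF − AF + AB,
  ∂ABG = BG − AG + AB.
As a 8×2 matrix over Z this has rank 2, with invariant factors (1,1).

Now H_k = ker ∂_k / im ∂_{k+1}, so:

  H_0: rank C_0 − rank ∂_1 = 6 − 5 = 1, and the invariant factors of ∂_1 are all 1, so H_0 ≅ Z.
  H_1: rank ker ∂_1 − rank ∂_2 = (8 − 5) − 2 = 1, and the invariant factors of ∂_2 are all 1, so H_1 ≅ Z.
  H_2: rank ker ∂_2 − rank ∂_3 = (2 − 2) − 0 = 0, and there is no ∂_3, so H_2 ≅ 0.

H_0 ≅ Z,  H_1 ≅ Z,  H_2 = 0.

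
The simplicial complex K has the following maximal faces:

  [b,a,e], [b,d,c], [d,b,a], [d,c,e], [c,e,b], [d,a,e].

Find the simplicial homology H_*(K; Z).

H_0 = Z,  H_1 = 0,  H_2 = Z.

Take the total order a < b < c < d < e on the vertex set. Then K (dimension 2) consists of the simplices:

  0-simplices (5): a, b, c, d, e
  1-simplices (9): ab, ad, ae, bc, bd, be, cd, ce, de
  2-simplices (6): abd, abe, ade, bcd, bce, cde

giving chain groups C_0 ≅ Z^5, C_1 ≅ Z^9, C_2 ≅ Z^6.

The boundary map ∂_1: C_1 → C_0 is given by ∂[p,q] = [q] − [p].
This gives a 5×9 integer matrix of rank 4; reducing to Smith normal form yields diagonal entries (1,1,1,1).

Boundary ∂_2: C_2 → C_1 maps a triangle to the signed sum of its edges. For instance
  ∂bcd = cd − bd + bc,
  ∂ade = de − ae + ad.
As a 9×6 matrix over Z this has rank 5, with invariant factors (1,1,1,1,1).

From H_k ≅ ker(∂_k) / im(∂_{k+1}) we obtain:

  H_0: rank C_0 − rank ∂_1 = 5 − 4 = 1, and the invariant factors of ∂_1 are all 1, so H_0 = Z.
  H_1: rank ker ∂_1 − rank ∂_2 = (9 − 4) − 5 = 0, and the invariant factors of ∂_2 are all 1, so H_1 = 0.
  H_2: rank ker ∂_2 − rank ∂_3 = (6 − 5) − 0 = 1, and there is no ∂_3, so H_2 = Z.

As a check, the Euler characteristic is 5 − 9 + 6 = 2, which agrees with 1 − 0 + 1 = 2.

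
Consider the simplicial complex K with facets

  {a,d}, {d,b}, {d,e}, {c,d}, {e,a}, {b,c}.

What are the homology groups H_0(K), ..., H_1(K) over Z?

K has 5 vertices, 6 edges.
rank ∂_0 = 0, rank ∂_1 = 4 ⇒ b_0 = 5 − 0 − 4 = 1; all invariant factors of ∂_1 are 1 so no torsion. So H_0 ≅ Z.
rank ∂_1 = 4, rank ∂_2 = 0 ⇒ b_1 = 6 − 4 − 0 = 2. So H_1 ≅ Z^2.

H_0 ≅ Z,  H_1 ≅ Z^2.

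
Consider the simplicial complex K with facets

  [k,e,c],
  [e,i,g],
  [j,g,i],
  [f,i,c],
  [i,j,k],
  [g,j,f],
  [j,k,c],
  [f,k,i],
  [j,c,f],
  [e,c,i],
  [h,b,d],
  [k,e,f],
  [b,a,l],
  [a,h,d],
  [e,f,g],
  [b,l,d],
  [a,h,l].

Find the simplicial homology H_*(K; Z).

H_0 ≅ Z^2,  H_1 ≅ Z ⊕ Z/2,  H_2 = 0.

Order the vertices as a < b < c < d < e < f < g < h < i < j < k < l. Listing each simplex with vertices in this order, K has dimension 2 with simplices:

  0-simplices (12): a, b, c, d, e, f, g, h, i, j, k, l
  1-simplices (28): ab, ad, ah, al, bd, bh, bl, ce, cf, ci, cj, ck, dh, dl, ef, eg, ei, ek, fg, fi, fj, fk, gi, gj, hl, ij, ik, jk
  2-simplices (17): abl, adh, ahl, bdh, bdl, cei, cek, cfi, cfj, cjk, efg, efk, egi, fgj, fik, gij, ijk

so the chain groups are C_0 ≅ Z^12, C_1 ≅ Z^28, C_2 ≅ Z^17.

The boundary map ∂_1: C_1 → C_0 maps an edge to its endpoints' difference, ∂[p,q] = q − p.
The resulting 12×28 matrix has rank 10, and its Smith normal form has invariant factors (1,1,1,1,1,1,1,1,1,1).

Boundary ∂_2: C_2 → C_1 sends each 2-simplex [p,q,r] to [q,r] − [p,r] + [p,q]. For instance
  ∂ahl = hl − al + ah,
  ∂ijk = jk − ik + ij.
The 28×17 boundary matrix has rank 17 and Smith normal form diag(1,1,1,1,1,1,1,1,1,1,1,1,1,1,1,1,2).

Computing H_k = (kernel of ∂_k) / (image of ∂_{k+1}):

  H_0: rank C_0 − rank ∂_1 = 12 − 10 = 2, and the invariant factors of ∂_1 are all 1, so H_0 ≅ Z^2.
  H_1: rank ker ∂_1 − rank ∂_2 = (28 − 10) − 17 = 1, and ∂_2 has invariant factor 2 > 1, so H_1 ≅ Z ⊕ Z/2.
  H_2: rank ker ∂_2 − rank ∂_3 = (17 − 17) − 0 = 0, and there is no ∂_3, so H_2 ≅ 0.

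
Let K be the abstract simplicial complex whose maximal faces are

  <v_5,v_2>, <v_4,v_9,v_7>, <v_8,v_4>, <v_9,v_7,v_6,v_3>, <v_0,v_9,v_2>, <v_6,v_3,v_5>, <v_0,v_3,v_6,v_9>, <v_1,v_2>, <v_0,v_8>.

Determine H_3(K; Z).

H_3 = 0.

K has 10 vertices, 19 edges, 10 triangles, 2 3-simplices.
rank ∂_3 = 2, rank ∂_4 = 0 ⇒ b_3 = 2 − 2 − 0 = 0. So H_3 ≅ 0.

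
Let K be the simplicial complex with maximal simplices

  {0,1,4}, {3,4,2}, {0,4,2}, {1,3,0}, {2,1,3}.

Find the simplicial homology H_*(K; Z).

We work with the vertex ordering 0 < 1 < 2 < 3 < 4. The simplices of K, each written with vertices in increasing order, are:

  0-simplices (5): [0], [1], [2], [3], [4]
  1-simplices (10): [0,1], [0,2], [0,3], [0,4], [1,2], [1,3], [1,4], [2,3], [2,4], [3,4]
  2-simplices (5): [0,1,3], [0,1,4], [0,2,4], [1,2,3], [2,3,4]

giving chain groups C_0 ≅ Z^5, C_1 ≅ Z^10, C_2 ≅ Z^5.

∂_1: C_1 → C_0 maps an edge to its endpoints' difference, ∂[p,q] = q − p.
As a 5×10 matrix over Z this has rank 4, with invariant factors (1,1,1,1).

Boundary ∂_2: C_2 → C_1 acts by ∂[p,q,r] = [q,r] − [p,r] + [p,q]. For instance
  ∂[2,3,4] = [3,4] − [2,4] + [2,3],
  ∂[1,2,3] = [2,3] − [1,3] + [1,2].
The resulting 10×5 matrix has rank 5, and its Smith normal form has invariant factors (1,1,1,1,1).

From H_k ≅ ker(∂_k) / im(∂_{k+1}) we obtain:

  H_0: rank C_0 − rank ∂_1 = 5 − 4 = 1, and the invariant factors of ∂_1 are all 1, so H_0 = Z.
  H_1: rank ker ∂_1 − rank ∂_2 = (10 − 4) − 5 = 1, and the invariant factors of ∂_2 are all 1, so H_1 = Z.
  H_2: rank ker ∂_2 − rank ∂_3 = (5 − 5) − 0 = 0, and there is no ∂_3, so H_2 = 0.

H_0 = Z,  H_1 = Z,  H_2 = 0.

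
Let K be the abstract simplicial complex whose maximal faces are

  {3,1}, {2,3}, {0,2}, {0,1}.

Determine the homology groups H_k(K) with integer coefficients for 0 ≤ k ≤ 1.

H_0 ≅ Z,  H_1 ≅ Z.

Order the vertices as 0 < 1 < 2 < 3. Listing each simplex with vertices in this order, K has dimension 1 with simplices:

  0-simplices (4): [0], [1], [2], [3]
  1-simplices (4): [0,1], [0,2], [1,3], [2,3]

Hence C_0 ≅ Z^4, C_1 ≅ Z^4.

The boundary map ∂_1: C_1 → C_0 sends each edge [p,q] (with p < q) to q − p.
This gives a 4×4 integer matrix of rank 3; reducing to Smith normal form yields diagonal entries (1,1,1).

Computing H_k = (kernel of ∂_k) / (image of ∂_{k+1}):

  H_0: rank C_0 − rank ∂_1 = 4 − 3 = 1, and the invariant factors of ∂_1 are all 1, so H_0 = Z.
  H_1: rank ker ∂_1 − rank ∂_2 = (4 − 3) − 0 = 1, and there is no ∂_2, so H_1 = Z.

As a check, the Euler characteristic is 4 − 4 = 0, which agrees with 1 − 1 = 0.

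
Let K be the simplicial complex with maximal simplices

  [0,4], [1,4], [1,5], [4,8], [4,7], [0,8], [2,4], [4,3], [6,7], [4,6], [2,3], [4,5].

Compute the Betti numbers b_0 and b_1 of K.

b_0 = 1, b_1 = 4.

Fix the vertex order 0 < 1 < 2 < 3 < 4 < 5 < 6 < 7 < 8 and write every simplex with vertices in increasing order. Then dim K = 1 and the simplices of K are:

  0-simplices (9): [0], [1], [2], [3], [4], [5], [6], [7], [8]
  1-simplices (12): [0,4], [0,8], [1,4], [1,5], [2,3], [2,4], [3,4], [4,5], [4,6], [4,7], [4,8], [6,7]

Hence C_0 ≅ Z^9, C_1 ≅ Z^12.

∂_1: C_1 → C_0 maps an edge to its endpoints' difference, ∂[p,q] = q − p.
The 9×12 boundary matrix has rank 8 and Smith normal form diag(1,1,1,1,1,1,1,1).

Reading off H_k = ker ∂_k / im ∂_{k+1}:

  H_0: rank C_0 − rank ∂_1 = 9 − 8 = 1, and the invariant factors of ∂_1 are all 1, so H_0 = Z.
  H_1: rank ker ∂_1 − rank ∂_2 = (12 − 8) − 0 = 4, and there is no ∂_2, so H_1 = Z^4.

As a check, the Euler characteristic is 9 − 12 = -3, which agrees with 1 − 4 = -3.

Hence the Betti numbers are b_0 = 1, b_1 = 4.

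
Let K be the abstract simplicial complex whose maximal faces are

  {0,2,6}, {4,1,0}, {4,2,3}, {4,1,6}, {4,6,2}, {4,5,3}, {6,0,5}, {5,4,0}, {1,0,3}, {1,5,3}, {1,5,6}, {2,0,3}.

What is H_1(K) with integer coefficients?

H_1 ≅ Z/2Z.

We work with the vertex ordering 0 < 1 < 2 < 3 < 4 < 5 < 6. The simplices of K, each written with vertices in increasing order, are:

  0-simplices (7): [0], [1], [2], [3], [4], [5], [6]
  1-simplices (18): [0,1], [0,2], [0,3], [0,4], [0,5], [0,6], [1,3], [1,4], [1,5], [1,6], [2,3], [2,4], [2,6], [3,4], [3,5], [4,5], [4,6], [5,6]
  2-simplices (12): [0,1,3], [0,1,4], [0,2,3], [0,2,6], [0,4,5], [0,5,6], [1,3,5], [1,4,6], [1,5,6], [2,3,4], [2,4,6], [3,4,5]

giving chain groups C_0 ≅ Z^7, C_1 ≅ Z^18, C_2 ≅ Z^12.

The boundary map ∂_1: C_1 → C_0 maps an edge to its endpoints' difference, ∂[p,q] = q − p. For instance
  ∂[2,4] = [4] − [2].
As a 7×18 matrix over Z this has rank 6, with invariant factors (1,1,1,1,1,1).

∂_2: C_2 → C_1 acts by ∂[p,q,r] = [q,r] − [p,r] + [p,q]. For instance
  ∂[1,4,6] = [4,6] − [1,6] + [1,4],
  ∂[0,2,6] = [2,6] − [0,6] + [0,2].
The 18×12 boundary matrix has rank 12 and Smith normal form diag(1,1,1,1,1,1,1,1,1,1,1,2).

Computing H_k = (kernel of ∂_k) / (image of ∂_{k+1}):

  H_1: rank ker ∂_1 − rank ∂_2 = (18 − 6) − 12 = 0, and ∂_2 has invariant factor 2 > 1, so H_1 = Z/2Z.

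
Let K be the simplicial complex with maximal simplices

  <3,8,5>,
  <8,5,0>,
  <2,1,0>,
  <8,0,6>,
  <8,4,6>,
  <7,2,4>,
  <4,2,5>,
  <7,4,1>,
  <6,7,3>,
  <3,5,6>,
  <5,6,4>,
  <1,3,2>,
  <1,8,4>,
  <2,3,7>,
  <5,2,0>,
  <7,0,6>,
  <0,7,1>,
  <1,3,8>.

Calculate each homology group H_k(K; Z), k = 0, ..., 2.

Order the vertices as 0 < 1 < 2 < 3 < 4 < 5 < 6 < 7 < 8. Listing each simplex with vertices in this order, K has dimension 2 with simplices:

  0-simplices (9): [0], [1], [2], [3], [4], [5], [6], [7], [8]
  1-simplices (27): (27 of them)
  2-simplices (18): [0,1,2], [0,1,7], [0,2,5], [0,5,8], [0,6,7], [0,6,8], [1,2,3], [1,3,8], [1,4,7], [1,4,8], [2,3,7], [2,4,5], [2,4,7], [3,5,6], [3,5,8], [3,6,7], [4,5,6], [4,6,8]

Hence C_0 ≅ Z^9, C_1 ≅ Z^27, C_2 ≅ Z^18.

The boundary map ∂_1: C_1 → C_0 maps an edge to its endpoints' difference, ∂[p,q] = q − p.
The resulting 9×27 matrix has rank 8, and its Smith normal form has invariant factors (1,1,1,1,1,1,1,1).

∂_2: C_2 → C_1 maps a triangle to the signed sum of its edges. For instance
  ∂[0,1,7] = [1,7] − [0,7] + [0,1],
  ∂[0,6,7] = [6,7] − [0,7] + [0,6].
The 27×18 boundary matrix has rank 18 and Smith normal form diag(1,1,1,1,1,1,1,1,1,1,1,1,1,1,1,1,1,2).

Reading off H_k = ker ∂_k / im ∂_{k+1}:

  H_0: rank C_0 − rank ∂_1 = 9 − 8 = 1, and the invariant factors of ∂_1 are all 1, so H_0 ≅ Z.
  H_1: rank ker ∂_1 − rank ∂_2 = (27 − 8) − 18 = 1, and ∂_2 has invariant factor 2 > 1, so H_1 ≅ Z ⊕ Z/2Z.
  H_2: rank ker ∂_2 − rank ∂_3 = (18 − 18) − 0 = 0, and there is no ∂_3, so H_2 ≅ 0.

H_0 = Z,  H_1 = Z ⊕ Z/2Z,  H_2 = 0.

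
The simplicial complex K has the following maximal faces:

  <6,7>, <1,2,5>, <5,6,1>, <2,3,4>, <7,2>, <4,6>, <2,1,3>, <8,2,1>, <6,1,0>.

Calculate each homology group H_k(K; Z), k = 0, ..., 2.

K has 9 vertices, 16 edges, 6 triangles.
rank ∂_0 = 0, rank ∂_1 = 8 ⇒ b_0 = 9 − 0 − 8 = 1; all invariant factors of ∂_1 are 1 so no torsion. So H_0 = Z.
rank ∂_1 = 8, rank ∂_2 = 6 ⇒ b_1 = 16 − 8 − 6 = 2; all invariant factors of ∂_2 are 1 so no torsion. So H_1 = Z^2.
rank ∂_2 = 6, rank ∂_3 = 0 ⇒ b_2 = 6 − 6 − 0 = 0. So H_2 = 0.

H_0 = Z,  H_1 = Z^2,  H_2 = 0.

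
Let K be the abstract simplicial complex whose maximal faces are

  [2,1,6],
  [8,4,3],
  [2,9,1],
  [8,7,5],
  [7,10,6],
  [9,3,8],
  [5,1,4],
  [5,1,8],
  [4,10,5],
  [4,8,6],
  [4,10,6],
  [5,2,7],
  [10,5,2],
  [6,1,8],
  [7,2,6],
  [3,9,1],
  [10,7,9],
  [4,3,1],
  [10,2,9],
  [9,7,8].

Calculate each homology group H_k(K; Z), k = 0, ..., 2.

H_0 = Z,  H_1 = Z × Z/2,  H_2 = 0.

Order the vertices as 1 < 2 < 3 < 4 < 5 < 6 < 7 < 8 < 9 < 10. Listing each simplex with vertices in this order, K has dimension 2 with simplices:

  0-simplices (10): [1], [2], [3], [4], [5], [6], [7], [8], [9], [10]
  1-simplices (30): (30 of them)
  2-simplices (20): (20 of them)

so the chain groups are C_0 ≅ Z^10, C_1 ≅ Z^30, C_2 ≅ Z^20.

Boundary ∂_1: C_1 → C_0 sends each edge [p,q] (with p < q) to q − p.
The 10×30 boundary matrix has rank 9 and Smith normal form diag(1,1,1,1,1,1,1,1,1).

The boundary map ∂_2: C_2 → C_1 maps a triangle to the signed sum of its edges. For instance
  ∂[1,6,8] = [6,8] − [1,8] + [1,6],
  ∂[7,8,9] = [8,9] − [7,9] + [7,8].
The resulting 30×20 matrix has rank 20, and its Smith normal form has invariant factors (1,1,1,1,1,1,1,1,1,1,1,1,1,1,1,1,1,1,1,2).

From H_k ≅ ker(∂_k) / im(∂_{k+1}) we obtain:

  H_0: rank C_0 − rank ∂_1 = 10 − 9 = 1, and the invariant factors of ∂_1 are all 1, so H_0 ≅ Z.
  H_1: rank ker ∂_1 − rank ∂_2 = (30 − 9) − 20 = 1, and ∂_2 has invariant factor 2 > 1, so H_1 ≅ Z × Z/2.
  H_2: rank ker ∂_2 − rank ∂_3 = (20 − 20) − 0 = 0, and there is no ∂_3, so H_2 ≅ 0.

As a check, the Euler characteristic is 10 − 30 + 20 = 0, which agrees with 1 − 1 + 0 = 0.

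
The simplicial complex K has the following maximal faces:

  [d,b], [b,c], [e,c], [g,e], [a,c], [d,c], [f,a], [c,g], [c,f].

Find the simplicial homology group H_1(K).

H_1 = Z^3.

Order the vertices as a < b < c < d < e < f < g. Listing each simplex with vertices in this order, K has dimension 1 with simplices:

  0-simplices (7): a, b, c, d, e, f, g
  1-simplices (9): ac, af, bc, bd, cd, ce, cf, cg, eg

so the chain groups are C_0 ≅ Z^7, C_1 ≅ Z^9.

Boundary ∂_1: C_1 → C_0 maps an edge to its endpoints' difference, ∂[p,q] = q − p.
The 7×9 boundary matrix has rank 6 and Smith normal form diag(1,1,1,1,1,1).

Now H_k = ker ∂_k / im ∂_{k+1}, so:

  H_1: rank ker ∂_1 − rank ∂_2 = (9 − 6) − 0 = 3, and there is no ∂_2, so H_1 ≅ Z^3.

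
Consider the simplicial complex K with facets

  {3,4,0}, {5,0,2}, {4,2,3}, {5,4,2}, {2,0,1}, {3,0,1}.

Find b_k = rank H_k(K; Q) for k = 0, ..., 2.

Fix the vertex order 0 < 1 < 2 < 3 < 4 < 5 and write every simplex with vertices in increasing order. Then dim K = 2 and the simplices of K are:

  0-simplices (6): [0], [1], [2], [3], [4], [5]
  1-simplices (12): [0,1], [0,2], [0,3], [0,4], [0,5], [1,2], [1,3], [2,3], [2,4], [2,5], [3,4], [4,5]
  2-simplices (6): [0,1,2], [0,1,3], [0,2,5], [0,3,4], [2,3,4], [2,4,5]

giving chain groups C_0 ≅ Z^6, C_1 ≅ Z^12, C_2 ≅ Z^6.

Boundary ∂_1: C_1 → C_0 maps an edge to its endpoints' difference, ∂[p,q] = q − p. For instance
  ∂[0,5] = [5] − [0].
The 6×12 boundary matrix has rank 5 and Smith normal form diag(1,1,1,1,1).

The boundary map ∂_2: C_2 → C_1 acts by ∂[p,q,r] = [q,r] − [p,r] + [p,q]. For instance
  ∂[0,1,3] = [1,3] − [0,3] + [0,1],
  ∂[0,1,2] = [1,2] − [0,2] + [0,1].
The resulting 12×6 matrix has rank 6, and its Smith normal form has invariant factors (1,1,1,1,1,1).

Now H_k = ker ∂_k / im ∂_{k+1}, so:

  H_0: rank C_0 − rank ∂_1 = 6 − 5 = 1, and the invariant factors of ∂_1 are all 1, so H_0 = Z.
  H_1: rank ker ∂_1 − rank ∂_2 = (12 − 5) − 6 = 1, and the invariant factors of ∂_2 are all 1, so H_1 = Z.
  H_2: rank ker ∂_2 − rank ∂_3 = (6 − 6) − 0 = 0, and there is no ∂_3, so H_2 = 0.

Hence the Betti numbers are b_0 = 1, b_1 = 1, b_2 = 0.

b_0 = 1, b_1 = 1, b_2 = 0.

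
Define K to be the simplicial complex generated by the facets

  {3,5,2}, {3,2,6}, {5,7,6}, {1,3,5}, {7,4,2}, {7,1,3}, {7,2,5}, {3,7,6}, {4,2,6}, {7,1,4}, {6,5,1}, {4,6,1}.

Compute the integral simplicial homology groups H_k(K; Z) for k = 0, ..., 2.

Take the total order 1 < 2 < 3 < 4 < 5 < 6 < 7 on the vertex set. Then K (dimension 2) consists of the simplices:

  0-simplices (7): [1], [2], [3], [4], [5], [6], [7]
  1-simplices (18): [1,3], [1,4], [1,5], [1,6], [1,7], [2,3], [2,4], [2,5], [2,6], [2,7], [3,5], [3,6], [3,7], [4,6], [4,7], [5,6], [5,7], [6,7]
  2-simplices (12): [1,3,5], [1,3,7], [1,4,6], [1,4,7], [1,5,6], [2,3,5], [2,3,6], [2,4,6], [2,4,7], [2,5,7], [3,6,7], [5,6,7]

giving chain groups C_0 ≅ Z^7, C_1 ≅ Z^18, C_2 ≅ Z^12.

The boundary map ∂_1: C_1 → C_0 is given by ∂[p,q] = [q] − [p]. For instance
  ∂[6,7] = [7] − [6].
The resulting 7×18 matrix has rank 6, and its Smith normal form has invariant factors (1,1,1,1,1,1).

The boundary map ∂_2: C_2 → C_1 sends each 2-simplex [p,q,r] to [q,r] − [p,r] + [p,q]. For instance
  ∂[2,3,6] = [3,6] − [2,6] + [2,3],
  ∂[3,6,7] = [6,7] − [3,7] + [3,6].
This gives a 18×12 integer matrix of rank 12; reducing to Smith normal form yields diagonal entries (1,1,1,1,1,1,1,1,1,1,1,2).

Now H_k = ker ∂_k / im ∂_{k+1}, so:

  H_0: rank C_0 − rank ∂_1 = 7 − 6 = 1, and the invariant factors of ∂_1 are all 1, so H_0 ≅ Z.
  H_1: rank ker ∂_1 − rank ∂_2 = (18 − 6) − 12 = 0, and ∂_2 has invariant factor 2 > 1, so H_1 ≅ Z/2.
  H_2: rank ker ∂_2 − rank ∂_3 = (12 − 12) − 0 = 0, and there is no ∂_3, so H_2 ≅ 0.

(K is a triangulation of the real projective plane RP^2.)

H_0 ≅ Z,  H_1 ≅ Z/2,  H_2 = 0.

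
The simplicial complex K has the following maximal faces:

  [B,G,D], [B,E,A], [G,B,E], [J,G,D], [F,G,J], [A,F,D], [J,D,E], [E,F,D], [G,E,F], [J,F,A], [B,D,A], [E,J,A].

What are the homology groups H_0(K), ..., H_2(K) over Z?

Take the total order A < B < D < E < F < G < J on the vertex set. Then K (dimension 2) consists of the simplices:

  0-simplices (7): A, B, D, E, F, G, J
  1-simplices (18): AB, AD, AE, AF, AJ, BD, BE, BG, DE, DF, DG, DJ, EF, EG, EJ, FG, FJ, GJ
  2-simplices (12): ABD, ABE, ADF, AEJ, AFJ, BDG, BEG, DEF, DEJ, DGJ, EFG, FGJ

so the chain groups are C_0 ≅ Z^7, C_1 ≅ Z^18, C_2 ≅ Z^12.

Boundary ∂_1: C_1 → C_0 sends each edge [p,q] (with p < q) to q − p.
The resulting 7×18 matrix has rank 6, and its Smith normal form has invariant factors (1,1,1,1,1,1).

Boundary ∂_2: C_2 → C_1 sends each 2-simplex [p,q,r] to [q,r] − [p,r] + [p,q]. For instance
  ∂ABD = BD − AD + AB,
  ∂FGJ = GJ − FJ + FG.
This gives a 18×12 integer matrix of rank 12; reducing to Smith normal form yields diagonal entries (1,1,1,1,1,1,1,1,1,1,1,2).

Computing H_k = (kernel of ∂_k) / (image of ∂_{k+1}):

  H_0: rank C_0 − rank ∂_1 = 7 − 6 = 1, and the invariant factors of ∂_1 are all 1, so H_0 = Z.
  H_1: rank ker ∂_1 − rank ∂_2 = (18 − 6) − 12 = 0, and ∂_2 has invariant factor 2 > 1, so H_1 = Z/2.
  H_2: rank ker ∂_2 − rank ∂_3 = (12 − 12) − 0 = 0, and there is no ∂_3, so H_2 = 0.

As a check, the Euler characteristic is 7 − 18 + 12 = 1, which agrees with 1 − 0 + 0 = 1.

H_0 = Z,  H_1 = Z/2,  H_2 = 0.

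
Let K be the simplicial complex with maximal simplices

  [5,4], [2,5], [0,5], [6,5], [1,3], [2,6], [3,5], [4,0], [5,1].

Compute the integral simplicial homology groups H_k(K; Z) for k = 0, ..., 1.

Take the total order 0 < 1 < 2 < 3 < 4 < 5 < 6 on the vertex set. Then K (dimension 1) consists of the simplices:

  0-simplices (7): [0], [1], [2], [3], [4], [5], [6]
  1-simplices (9): [0,4], [0,5], [1,3], [1,5], [2,5], [2,6], [3,5], [4,5], [5,6]

giving chain groups C_0 ≅ Z^7, C_1 ≅ Z^9.

Boundary ∂_1: C_1 → C_0 sends each edge [p,q] (with p < q) to q − p. For instance
  ∂[4,5] = [5] − [4].
The resulting 7×9 matrix has rank 6, and its Smith normal form has invariant factors (1,1,1,1,1,1).

Now H_k = ker ∂_k / im ∂_{k+1}, so:

  H_0: rank C_0 − rank ∂_1 = 7 − 6 = 1, and the invariant factors of ∂_1 are all 1, so H_0 = Z.
  H_1: rank ker ∂_1 − rank ∂_2 = (9 − 6) − 0 = 3, and there is no ∂_2, so H_1 = Z^3.

(K is a triangulation of a wedge of 3 circles.)

H_0 = Z,  H_1 = Z^3.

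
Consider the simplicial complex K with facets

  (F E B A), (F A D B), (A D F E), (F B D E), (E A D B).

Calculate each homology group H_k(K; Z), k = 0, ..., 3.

H_0 = Z,  H_1 = 0,  H_2 = 0,  H_3 = Z.

Take the total order A < B < D < E < F on the vertex set. Then K (dimension 3) consists of the simplices:

  0-simplices (5): A, B, D, E, F
  1-simplices (10): AB, AD, AE, AF, BD, BE, BF, DE, DF, EF
  2-simplices (10): ABD, ABE, ABF, ADE, ADF, AEF, BDE, BDF, BEF, DEF
  3-simplices (5): ABDE, ABDF, ABEF, ADEF, BDEF

so the chain groups are C_0 ≅ Z^5, C_1 ≅ Z^10, C_2 ≅ Z^10, C_3 ≅ Z^5.

The boundary map ∂_1: C_1 → C_0 sends each edge [p,q] (with p < q) to q − p. For instance
  ∂BF = F − B.
As a 5×10 matrix over Z this has rank 4, with invariant factors (1,1,1,1).

Boundary ∂_2: C_2 → C_1 maps a triangle to the signed sum of its edges. For instance
  ∂BDF = DF − BF + BD,
  ∂ABE = BE − AE + AB.
The 10×10 boundary matrix has rank 6 and Smith normal form diag(1,1,1,1,1,1).

Boundary ∂_3: C_3 → C_2 sends each 3-simplex σ to the alternating sum Σ_i (−1)^i (σ with its i-th vertex removed). For instance
  ∂ADEF = DEF − AEF + ADF − ADE,
  ∂ABEF = BEF − AEF + ABF − ABE.
The resulting 10×5 matrix has rank 4, and its Smith normal form has invariant factors (1,1,1,1).

From H_k ≅ ker(∂_k) / im(∂_{k+1}) we obtain:

  H_0: rank C_0 − rank ∂_1 = 5 − 4 = 1, and the invariant factors of ∂_1 are all 1, so H_0 = Z.
  H_1: rank ker ∂_1 − rank ∂_2 = (10 − 4) − 6 = 0, and the invariant factors of ∂_2 are all 1, so H_1 = 0.
  H_2: rank ker ∂_2 − rank ∂_3 = (10 − 6) − 4 = 0, and the invariant factors of ∂_3 are all 1, so H_2 = 0.
  H_3: rank ker ∂_3 − rank ∂_4 = (5 − 4) − 0 = 1, and there is no ∂_4, so H_3 = Z.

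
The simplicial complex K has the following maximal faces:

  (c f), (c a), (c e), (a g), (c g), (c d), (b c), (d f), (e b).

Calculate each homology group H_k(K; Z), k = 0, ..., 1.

Take the total order a < b < c < d < e < f < g on the vertex set. Then K (dimension 1) consists of the simplices:

  0-simplices (7): a, b, c, d, e, f, g
  1-simplices (9): ac, ag, bc, be, cd, ce, cf, cg, df

Hence C_0 ≅ Z^7, C_1 ≅ Z^9.

The boundary map ∂_1: C_1 → C_0 is given by ∂[p,q] = [q] − [p]. For instance
  ∂ag = g − a.
The resulting 7×9 matrix has rank 6, and its Smith normal form has invariant factors (1,1,1,1,1,1).

Reading off H_k = ker ∂_k / im ∂_{k+1}:

  H_0: rank C_0 − rank ∂_1 = 7 − 6 = 1, and the invariant factors of ∂_1 are all 1, so H_0 ≅ Z.
  H_1: rank ker ∂_1 − rank ∂_2 = (9 − 6) − 0 = 3, and there is no ∂_2, so H_1 ≅ Z^3.

As a check, the Euler characteristic is 7 − 9 = -2, which agrees with 1 − 3 = -2.
(K is a triangulation of a wedge of 3 circles.)

H_0 ≅ Z,  H_1 ≅ Z^3.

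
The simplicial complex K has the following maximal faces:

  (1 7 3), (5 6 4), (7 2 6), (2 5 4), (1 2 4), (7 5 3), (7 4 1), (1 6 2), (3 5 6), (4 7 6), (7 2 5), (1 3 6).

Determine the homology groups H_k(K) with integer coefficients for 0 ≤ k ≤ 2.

H_0 ≅ Z,  H_1 ≅ Z/2,  H_2 = 0.

Fix the vertex order 1 < 2 < 3 < 4 < 5 < 6 < 7 and write every simplex with vertices in increasing order. Then dim K = 2 and the simplices of K are:

  0-simplices (7): [1], [2], [3], [4], [5], [6], [7]
  1-simplices (18): [1,2], [1,3], [1,4], [1,6], [1,7], [2,4], [2,5], [2,6], [2,7], [3,5], [3,6], [3,7], [4,5], [4,6], [4,7], [5,6], [5,7], [6,7]
  2-simplices (12): [1,2,4], [1,2,6], [1,3,6], [1,3,7], [1,4,7], [2,4,5], [2,5,7], [2,6,7], [3,5,6], [3,5,7], [4,5,6], [4,6,7]

so the chain groups are C_0 ≅ Z^7, C_1 ≅ Z^18, C_2 ≅ Z^12.

∂_1: C_1 → C_0 maps an edge to its endpoints' difference, ∂[p,q] = q − p. For instance
  ∂[5,7] = [7] − [5].
As a 7×18 matrix over Z this has rank 6, with invariant factors (1,1,1,1,1,1).

∂_2: C_2 → C_1 sends each 2-simplex [p,q,r] to [q,r] − [p,r] + [p,q]. For instance
  ∂[3,5,7] = [5,7] − [3,7] + [3,5],
  ∂[1,3,7] = [3,7] − [1,7] + [1,3].
This gives a 18×12 integer matrix of rank 12; reducing to Smith normal form yields diagonal entries (1,1,1,1,1,1,1,1,1,1,1,2).

Reading off H_k = ker ∂_k / im ∂_{k+1}:

  H_0: rank C_0 − rank ∂_1 = 7 − 6 = 1, and the invariant factors of ∂_1 are all 1, so H_0 ≅ Z.
  H_1: rank ker ∂_1 − rank ∂_2 = (18 − 6) − 12 = 0, and ∂_2 has invariant factor 2 > 1, so H_1 ≅ Z/2.
  H_2: rank ker ∂_2 − rank ∂_3 = (12 − 12) − 0 = 0, and there is no ∂_3, so H_2 ≅ 0.

As a check, the Euler characteristic is 7 − 18 + 12 = 1, which agrees with 1 − 0 + 0 = 1.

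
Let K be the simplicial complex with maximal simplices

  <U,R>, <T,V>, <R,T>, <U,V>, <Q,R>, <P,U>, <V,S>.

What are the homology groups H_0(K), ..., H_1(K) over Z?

K has 7 vertices, 7 edges.
rank ∂_0 = 0, rank ∂_1 = 6 ⇒ b_0 = 7 − 0 − 6 = 1; all invariant factors of ∂_1 are 1 so no torsion. So H_0 ≅ Z.
rank ∂_1 = 6, rank ∂_2 = 0 ⇒ b_1 = 7 − 6 − 0 = 1. So H_1 ≅ Z.

H_0 ≅ Z,  H_1 ≅ Z.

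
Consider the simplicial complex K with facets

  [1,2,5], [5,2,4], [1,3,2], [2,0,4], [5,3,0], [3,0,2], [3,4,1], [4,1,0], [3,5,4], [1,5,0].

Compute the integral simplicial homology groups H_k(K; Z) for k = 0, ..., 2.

H_0 = Z,  H_1 = Z_2,  H_2 = 0.

We work with the vertex ordering 0 < 1 < 2 < 3 < 4 < 5. The simplices of K, each written with vertices in increasing order, are:

  0-simplices (6): [0], [1], [2], [3], [4], [5]
  1-simplices (15): [0,1], [0,2], [0,3], [0,4], [0,5], [1,2], [1,3], [1,4], [1,5], [2,3], [2,4], [2,5], [3,4], [3,5], [4,5]
  2-simplices (10): [0,1,4], [0,1,5], [0,2,3], [0,2,4], [0,3,5], [1,2,3], [1,2,5], [1,3,4], [2,4,5], [3,4,5]

Hence C_0 ≅ Z^6, C_1 ≅ Z^15, C_2 ≅ Z^10.

∂_1: C_1 → C_0 is given by ∂[p,q] = [q] − [p]. For instance
  ∂[0,3] = [3] − [0].
The 6×15 boundary matrix has rank 5 and Smith normal form diag(1,1,1,1,1).

Boundary ∂_2: C_2 → C_1 acts by ∂[p,q,r] = [q,r] − [p,r] + [p,q]. For instance
  ∂[1,2,5] = [2,5] − [1,5] + [1,2],
  ∂[0,2,4] = [2,4] − [0,4] + [0,2].
This gives a 15×10 integer matrix of rank 10; reducing to Smith normal form yields diagonal entries (1,1,1,1,1,1,1,1,1,2).

From H_k ≅ ker(∂_k) / im(∂_{k+1}) we obtain:

  H_0: rank C_0 − rank ∂_1 = 6 − 5 = 1, and the invariant factors of ∂_1 are all 1, so H_0 = Z.
  H_1: rank ker ∂_1 − rank ∂_2 = (15 − 5) − 10 = 0, and ∂_2 has invariant factor 2 > 1, so H_1 = Z_2.
  H_2: rank ker ∂_2 − rank ∂_3 = (10 − 10) − 0 = 0, and there is no ∂_3, so H_2 = 0.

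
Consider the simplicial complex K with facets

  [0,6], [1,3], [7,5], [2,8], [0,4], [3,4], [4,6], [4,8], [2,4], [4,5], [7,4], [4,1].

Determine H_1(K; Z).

H_1 ≅ Z^4.

Take the total order 0 < 1 < 2 < 3 < 4 < 5 < 6 < 7 < 8 on the vertex set. Then K (dimension 1) consists of the simplices:

  0-simplices (9): [0], [1], [2], [3], [4], [5], [6], [7], [8]
  1-simplices (12): [0,4], [0,6], [1,3], [1,4], [2,4], [2,8], [3,4], [4,5], [4,6], [4,7], [4,8], [5,7]

Hence C_0 ≅ Z^9, C_1 ≅ Z^12.

Boundary ∂_1: C_1 → C_0 maps an edge to its endpoints' difference, ∂[p,q] = q − p. For instance
  ∂[2,8] = [8] − [2].
As a 9×12 matrix over Z this has rank 8, with invariant factors (1,1,1,1,1,1,1,1).

Computing H_k = (kernel of ∂_k) / (image of ∂_{k+1}):

  H_1: rank ker ∂_1 − rank ∂_2 = (12 − 8) − 0 = 4, and there is no ∂_2, so H_1 ≅ Z^4.

(K is a triangulation of a wedge of 4 circles.)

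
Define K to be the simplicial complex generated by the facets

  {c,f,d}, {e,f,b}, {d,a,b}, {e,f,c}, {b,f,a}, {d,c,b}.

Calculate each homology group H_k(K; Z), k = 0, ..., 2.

H_0 = Z,  H_1 = Z,  H_2 = 0.

Fix the vertex order a < b < c < d < e < f and write every simplex with vertices in increasing order. Then dim K = 2 and the simplices of K are:

  0-simplices (6): a, b, c, d, e, f
  1-simplices (12): ab, ad, af, bc, bd, be, bf, cd, ce, cf, df, ef
  2-simplices (6): abd, abf, bcd, bef, cdf, cef

so the chain groups are C_0 ≅ Z^6, C_1 ≅ Z^12, C_2 ≅ Z^6.

Boundary ∂_1: C_1 → C_0 sends each edge [p,q] (with p < q) to q − p.
The 6×12 boundary matrix has rank 5 and Smith normal form diag(1,1,1,1,1).

Boundary ∂_2: C_2 → C_1 acts by ∂[p,q,r] = [q,r] − [p,r] + [p,q]. For instance
  ∂cdf = df − cf + cd,
  ∂abd = bd − ad + ab.
This gives a 12×6 integer matrix of rank 6; reducing to Smith normal form yields diagonal entries (1,1,1,1,1,1).

From H_k ≅ ker(∂_k) / im(∂_{k+1}) we obtain:

  H_0: rank C_0 − rank ∂_1 = 6 − 5 = 1, and the invariant factors of ∂_1 are all 1, so H_0 ≅ Z.
  H_1: rank ker ∂_1 − rank ∂_2 = (12 − 5) − 6 = 1, and the invariant factors of ∂_2 are all 1, so H_1 ≅ Z.
  H_2: rank ker ∂_2 − rank ∂_3 = (6 − 6) − 0 = 0, and there is no ∂_3, so H_2 ≅ 0.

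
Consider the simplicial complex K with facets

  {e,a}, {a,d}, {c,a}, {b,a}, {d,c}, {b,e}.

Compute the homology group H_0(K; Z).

H_0 ≅ Z.

Fix the vertex order a < b < c < d < e and write every simplex with vertices in increasing order. Then dim K = 1 and the simplices of K are:

  0-simplices (5): a, b, c, d, e
  1-simplices (6): ab, ac, ad, ae, be, cd

so the chain groups are C_0 ≅ Z^5, C_1 ≅ Z^6.

Boundary ∂_1: C_1 → C_0 sends each edge [p,q] (with p < q) to q − p.
This gives a 5×6 integer matrix of rank 4; reducing to Smith normal form yields diagonal entries (1,1,1,1).

Reading off H_k = ker ∂_k / im ∂_{k+1}:

  H_0: rank C_0 − rank ∂_1 = 5 − 4 = 1, and the invariant factors of ∂_1 are all 1, so H_0 = Z.

(K is a triangulation of a wedge of 2 circles.)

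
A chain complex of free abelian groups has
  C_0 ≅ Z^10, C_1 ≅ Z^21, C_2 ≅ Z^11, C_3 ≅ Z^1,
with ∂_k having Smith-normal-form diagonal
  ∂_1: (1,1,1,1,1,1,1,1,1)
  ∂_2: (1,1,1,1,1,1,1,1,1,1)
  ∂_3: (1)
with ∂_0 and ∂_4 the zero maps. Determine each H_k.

H_0 ≅ Z,  H_1 ≅ Z^2,  H_2 = 0,  H_3 = 0.

H_0: b_0 = 10 − 0 − 9 = 1; torsion from ∂_1 factors > 1: none. So H_0 ≅ Z.
H_1: b_1 = 21 − 9 − 10 = 2; torsion from ∂_2 factors > 1: none. So H_1 ≅ Z^2.
H_2: b_2 = 11 − 10 − 1 = 0; torsion from ∂_3 factors > 1: none. So H_2 ≅ 0.
H_3: b_3 = 1 − 1 − 0 = 0; torsion from ∂_4 factors > 1: none. So H_3 ≅ 0.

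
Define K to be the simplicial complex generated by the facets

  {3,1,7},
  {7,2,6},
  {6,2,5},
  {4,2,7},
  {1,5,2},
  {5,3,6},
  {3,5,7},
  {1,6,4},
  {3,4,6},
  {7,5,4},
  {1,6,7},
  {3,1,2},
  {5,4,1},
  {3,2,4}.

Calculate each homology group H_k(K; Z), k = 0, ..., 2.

H_0 = Z,  H_1 = Z^2,  H_2 = Z.

Take the total order 1 < 2 < 3 < 4 < 5 < 6 < 7 on the vertex set. Then K (dimension 2) consists of the simplices:

  0-simplices (7): [1], [2], [3], [4], [5], [6], [7]
  1-simplices (21): [1,2], [1,3], [1,4], [1,5], [1,6], [1,7], [2,3], [2,4], [2,5], [2,6], [2,7], [3,4], [3,5], [3,6], [3,7], [4,5], [4,6], [4,7], [5,6], [5,7], [6,7]
  2-simplices (14): [1,2,3], [1,2,5], [1,3,7], [1,4,5], [1,4,6], [1,6,7], [2,3,4], [2,4,7], [2,5,6], [2,6,7], [3,4,6], [3,5,6], [3,5,7], [4,5,7]

so the chain groups are C_0 ≅ Z^7, C_1 ≅ Z^21, C_2 ≅ Z^14.

Boundary ∂_1: C_1 → C_0 sends each edge [p,q] (with p < q) to q − p. For instance
  ∂[2,6] = [6] − [2].
This gives a 7×21 integer matrix of rank 6; reducing to Smith normal form yields diagonal entries (1,1,1,1,1,1).

∂_2: C_2 → C_1 maps a triangle to the signed sum of its edges. For instance
  ∂[2,4,7] = [4,7] − [2,7] + [2,4],
  ∂[2,6,7] = [6,7] − [2,7] + [2,6].
The 21×14 boundary matrix has rank 13 and Smith normal form diag(1,1,1,1,1,1,1,1,1,1,1,1,1).

Now H_k = ker ∂_k / im ∂_{k+1}, so:

  H_0: rank C_0 − rank ∂_1 = 7 − 6 = 1, and the invariant factors of ∂_1 are all 1, so H_0 ≅ Z.
  H_1: rank ker ∂_1 − rank ∂_2 = (21 − 6) − 13 = 2, and the invariant factors of ∂_2 are all 1, so H_1 ≅ Z^2.
  H_2: rank ker ∂_2 − rank ∂_3 = (14 − 13) − 0 = 1, and there is no ∂_3, so H_2 ≅ Z.

As a check, the Euler characteristic is 7 − 21 + 14 = 0, which agrees with 1 − 2 + 1 = 0.
(K is a triangulation of the torus T^2.)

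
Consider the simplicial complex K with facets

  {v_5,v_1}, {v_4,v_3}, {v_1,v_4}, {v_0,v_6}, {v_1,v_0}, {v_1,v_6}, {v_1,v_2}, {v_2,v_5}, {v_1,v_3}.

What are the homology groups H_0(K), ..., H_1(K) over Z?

Take the total order v_0 < v_1 < v_2 < v_3 < v_4 < v_5 < v_6 on the vertex set. Then K (dimension 1) consists of the simplices:

  0-simplices (7): [v_0], [v_1], [v_2], [v_3], [v_4], [v_5], [v_6]
  1-simplices (9): [v_0,v_1], [v_0,v_6], [v_1,v_2], [v_1,v_3], [v_1,v_4], [v_1,v_5], [v_1,v_6], [v_2,v_5], [v_3,v_4]

so the chain groups are C_0 ≅ Z^7, C_1 ≅ Z^9.

∂_1: C_1 → C_0 maps an edge to its endpoints' difference, ∂[p,q] = q − p.
As a 7×9 matrix over Z this has rank 6, with invariant factors (1,1,1,1,1,1).

Computing H_k = (kernel of ∂_k) / (image of ∂_{k+1}):

  H_0: rank C_0 − rank ∂_1 = 7 − 6 = 1, and the invariant factors of ∂_1 are all 1, so H_0 = Z.
  H_1: rank ker ∂_1 − rank ∂_2 = (9 − 6) − 0 = 3, and there is no ∂_2, so H_1 = Z^3.

As a check, the Euler characteristic is 7 − 9 = -2, which agrees with 1 − 3 = -2.
(K is a triangulation of a wedge of 3 circles.)

H_0 = Z,  H_1 = Z^3.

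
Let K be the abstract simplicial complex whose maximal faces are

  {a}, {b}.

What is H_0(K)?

H_0 = Z^2.

Order the vertices as a < b. Listing each simplex with vertices in this order, K has dimension 0 with simplices:

  0-simplices (2): a, b

giving chain groups C_0 ≅ Z^2.

Reading off H_k = ker ∂_k / im ∂_{k+1}:

  H_0: rank C_0 − rank ∂_1 = 2 − 0 = 2, and there is no ∂_1, so H_0 = Z^2.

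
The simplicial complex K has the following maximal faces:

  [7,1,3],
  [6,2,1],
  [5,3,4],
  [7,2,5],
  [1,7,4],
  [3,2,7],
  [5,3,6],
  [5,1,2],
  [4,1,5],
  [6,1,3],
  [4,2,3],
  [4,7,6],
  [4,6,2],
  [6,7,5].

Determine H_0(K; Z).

Fix the vertex order 1 < 2 < 3 < 4 < 5 < 6 < 7 and write every simplex with vertices in increasing order. Then dim K = 2 and the simplices of K are:

  0-simplices (7): [1], [2], [3], [4], [5], [6], [7]
  1-simplices (21): [1,2], [1,3], [1,4], [1,5], [1,6], [1,7], [2,3], [2,4], [2,5], [2,6], [2,7], [3,4], [3,5], [3,6], [3,7], [4,5], [4,6], [4,7], [5,6], [5,7], [6,7]
  2-simplices (14): [1,2,5], [1,2,6], [1,3,6], [1,3,7], [1,4,5], [1,4,7], [2,3,4], [2,3,7], [2,4,6], [2,5,7], [3,4,5], [3,5,6], [4,6,7], [5,6,7]

giving chain groups C_0 ≅ Z^7, C_1 ≅ Z^21, C_2 ≅ Z^14.

The boundary map ∂_1: C_1 → C_0 sends each edge [p,q] (with p < q) to q − p.
As a 7×21 matrix over Z this has rank 6, with invariant factors (1,1,1,1,1,1).

∂_2: C_2 → C_1 maps a triangle to the signed sum of its edges. For instance
  ∂[1,4,7] = [4,7] − [1,7] + [1,4],
  ∂[2,3,7] = [3,7] − [2,7] + [2,3].
The resulting 21×14 matrix has rank 13, and its Smith normal form has invariant factors (1,1,1,1,1,1,1,1,1,1,1,1,1).

Computing H_k = (kernel of ∂_k) / (image of ∂_{k+1}):

  H_0: rank C_0 − rank ∂_1 = 7 − 6 = 1, and the invariant factors of ∂_1 are all 1, so H_0 = Z.

H_0 = Z.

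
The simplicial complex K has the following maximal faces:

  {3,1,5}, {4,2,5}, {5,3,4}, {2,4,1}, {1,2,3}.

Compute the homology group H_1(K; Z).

H_1 ≅ Z.

Fix the vertex order 1 < 2 < 3 < 4 < 5 and write every simplex with vertices in increasing order. Then dim K = 2 and the simplices of K are:

  0-simplices (5): [1], [2], [3], [4], [5]
  1-simplices (10): [1,2], [1,3], [1,4], [1,5], [2,3], [2,4], [2,5], [3,4], [3,5], [4,5]
  2-simplices (5): [1,2,3], [1,2,4], [1,3,5], [2,4,5], [3,4,5]

Hence C_0 ≅ Z^5, C_1 ≅ Z^10, C_2 ≅ Z^5.

Boundary ∂_1: C_1 → C_0 maps an edge to its endpoints' difference, ∂[p,q] = q − p. For instance
  ∂[2,3] = [3] − [2].
As a 5×10 matrix over Z this has rank 4, with invariant factors (1,1,1,1).

The boundary map ∂_2: C_2 → C_1 maps a triangle to the signed sum of its edges. For instance
  ∂[3,4,5] = [4,5] − [3,5] + [3,4],
  ∂[1,2,3] = [2,3] − [1,3] + [1,2].
The resulting 10×5 matrix has rank 5, and its Smith normal form has invariant factors (1,1,1,1,1).

Computing H_k = (kernel of ∂_k) / (image of ∂_{k+1}):

  H_1: rank ker ∂_1 − rank ∂_2 = (10 − 4) − 5 = 1, and the invariant factors of ∂_2 are all 1, so H_1 = Z.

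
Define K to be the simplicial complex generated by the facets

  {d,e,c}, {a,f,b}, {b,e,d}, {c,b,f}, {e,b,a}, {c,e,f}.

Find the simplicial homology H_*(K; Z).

Take the total order a < b < c < d < e < f on the vertex set. Then K (dimension 2) consists of the simplices:

  0-simplices (6): a, b, c, d, e, f
  1-simplices (12): ab, ae, af, bc, bd, be, bf, cd, ce, cf, de, ef
  2-simplices (6): abe, abf, bcf, bde, cde, cef

so the chain groups are C_0 ≅ Z^6, C_1 ≅ Z^12, C_2 ≅ Z^6.

Boundary ∂_1: C_1 → C_0 maps an edge to its endpoints' difference, ∂[p,q] = q − p. For instance
  ∂de = e − d.
As a 6×12 matrix over Z this has rank 5, with invariant factors (1,1,1,1,1).

∂_2: C_2 → C_1 acts by ∂[p,q,r] = [q,r] − [p,r] + [p,q]. For instance
  ∂bcf = cf − bf + bc,
  ∂bde = de − be + bd.
As a 12×6 matrix over Z this has rank 6, with invariant factors (1,1,1,1,1,1).

From H_k ≅ ker(∂_k) / im(∂_{k+1}) we obtain:

  H_0: rank C_0 − rank ∂_1 = 6 − 5 = 1, and the invariant factors of ∂_1 are all 1, so H_0 = Z.
  H_1: rank ker ∂_1 − rank ∂_2 = (12 − 5) − 6 = 1, and the invariant factors of ∂_2 are all 1, so H_1 = Z.
  H_2: rank ker ∂_2 − rank ∂_3 = (6 − 6) − 0 = 0, and there is no ∂_3, so H_2 = 0.

As a check, the Euler characteristic is 6 − 12 + 6 = 0, which agrees with 1 − 1 + 0 = 0.

H_0 ≅ Z,  H_1 ≅ Z,  H_2 = 0.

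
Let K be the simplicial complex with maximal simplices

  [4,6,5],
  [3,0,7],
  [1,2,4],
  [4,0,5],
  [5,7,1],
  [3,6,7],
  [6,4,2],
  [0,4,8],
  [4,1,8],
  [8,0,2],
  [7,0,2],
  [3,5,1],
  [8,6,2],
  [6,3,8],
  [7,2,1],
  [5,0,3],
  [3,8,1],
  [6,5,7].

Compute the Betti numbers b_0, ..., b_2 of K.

b_0 = 1, b_1 = 1, b_2 = 0.

We work with the vertex ordering 0 < 1 < 2 < 3 < 4 < 5 < 6 < 7 < 8. The simplices of K, each written with vertices in increasing order, are:

  0-simplices (9): [0], [1], [2], [3], [4], [5], [6], [7], [8]
  1-simplices (27): (27 of them)
  2-simplices (18): [0,2,7], [0,2,8], [0,3,5], [0,3,7], [0,4,5], [0,4,8], [1,2,4], [1,2,7], [1,3,5], [1,3,8], [1,4,8], [1,5,7], [2,4,6], [2,6,8], [3,6,7], [3,6,8], [4,5,6], [5,6,7]

so the chain groups are C_0 ≅ Z^9, C_1 ≅ Z^27, C_2 ≅ Z^18.

Boundary ∂_1: C_1 → C_0 maps an edge to its endpoints' difference, ∂[p,q] = q − p.
The resulting 9×27 matrix has rank 8, and its Smith normal form has invariant factors (1,1,1,1,1,1,1,1).

∂_2: C_2 → C_1 sends each 2-simplex [p,q,r] to [q,r] − [p,r] + [p,q]. For instance
  ∂[1,5,7] = [5,7] − [1,7] + [1,5],
  ∂[3,6,8] = [6,8] − [3,8] + [3,6].
The 27×18 boundary matrix has rank 18 and Smith normal form diag(1,1,1,1,1,1,1,1,1,1,1,1,1,1,1,1,1,2).

Reading off H_k = ker ∂_k / im ∂_{k+1}:

  H_0: rank C_0 − rank ∂_1 = 9 − 8 = 1, and the invariant factors of ∂_1 are all 1, so H_0 ≅ Z.
  H_1: rank ker ∂_1 − rank ∂_2 = (27 − 8) − 18 = 1, and ∂_2 has invariant factor 2 > 1, so H_1 ≅ Z × Z/2.
  H_2: rank ker ∂_2 − rank ∂_3 = (18 − 18) − 0 = 0, and there is no ∂_3, so H_2 ≅ 0.

As a check, the Euler characteristic is 9 − 27 + 18 = 0, which agrees with 1 − 1 + 0 = 0.
(K is a triangulation of the Klein bottle.)

Hence the Betti numbers are b_0 = 1, b_1 = 1, b_2 = 0.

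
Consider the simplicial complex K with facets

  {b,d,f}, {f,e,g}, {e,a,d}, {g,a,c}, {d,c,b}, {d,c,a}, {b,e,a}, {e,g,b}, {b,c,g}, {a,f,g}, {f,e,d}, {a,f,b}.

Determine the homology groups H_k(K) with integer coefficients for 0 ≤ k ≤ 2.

K has 7 vertices, 18 edges, 12 triangles.
rank ∂_0 = 0, rank ∂_1 = 6 ⇒ b_0 = 7 − 0 − 6 = 1; all invariant factors of ∂_1 are 1 so no torsion. So H_0 = Z.
rank ∂_1 = 6, rank ∂_2 = 12 ⇒ b_1 = 18 − 6 − 12 = 0; ∂_2 has invariant factor(s) [2] giving torsion. So H_1 = Z/2.
rank ∂_2 = 12, rank ∂_3 = 0 ⇒ b_2 = 12 − 12 − 0 = 0. So H_2 = 0.

H_0 = Z,  H_1 = Z/2,  H_2 = 0.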